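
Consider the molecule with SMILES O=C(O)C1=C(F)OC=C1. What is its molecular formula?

Walk through each heavy atom and fill implicit hydrogens from standard valence (C 4, N 3, O 2, S 2, halogen 1):
  atom 1: O, bond orders sum to 2 (valence 2) → 0 H
  atom 2: C, bond orders sum to 4 (valence 4) → 0 H
  atom 3: O, bond orders sum to 1 (valence 2) → 1 H
  atom 4: C, bond orders sum to 4 (valence 4) → 0 H
  atom 5: C, bond orders sum to 4 (valence 4) → 0 H
  atom 6: F (halogen, monovalent) → 0 H
  atom 7: O, bond orders sum to 2 (valence 2) → 0 H
  atom 8: C, bond orders sum to 3 (valence 4) → 1 H
  atom 9: C, bond orders sum to 3 (valence 4) → 1 H
Totals → C:5, H:3, F:1, O:3.

C5H3FO3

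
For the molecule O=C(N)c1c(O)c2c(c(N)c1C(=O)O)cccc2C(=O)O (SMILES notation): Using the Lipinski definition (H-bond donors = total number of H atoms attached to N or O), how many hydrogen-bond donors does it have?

Donors: find every N or O and count the H atoms it carries.
  atom 1 (O): bond orders sum to 2 → 0 H
  atom 3 (N): bond orders sum to 1 → 2 H
  atom 6 (O): bond orders sum to 1 → 1 H
  atom 10 (N): bond orders sum to 1 → 2 H
  atom 13 (O): bond orders sum to 2 → 0 H
  atom 14 (O): bond orders sum to 1 → 1 H
  atom 20 (O): bond orders sum to 2 → 0 H
  atom 21 (O): bond orders sum to 1 → 1 H
Lipinski HBD = 7.

7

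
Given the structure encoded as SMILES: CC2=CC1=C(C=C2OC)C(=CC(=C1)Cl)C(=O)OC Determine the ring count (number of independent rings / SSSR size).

2

In SMILES, each pair of matching ring-closure digits denotes one ring-closing bond; the number of such bonds equals the number of independent rings.
Ring-closure bonds here: 2.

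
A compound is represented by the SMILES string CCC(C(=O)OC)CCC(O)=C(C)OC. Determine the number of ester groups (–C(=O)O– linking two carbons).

1

The ester motif appears at heavy-atom position 4 in the SMILES.
Other groups present: 1 alkene, 1 ether, 1 hydroxyl.
Ester count: 1.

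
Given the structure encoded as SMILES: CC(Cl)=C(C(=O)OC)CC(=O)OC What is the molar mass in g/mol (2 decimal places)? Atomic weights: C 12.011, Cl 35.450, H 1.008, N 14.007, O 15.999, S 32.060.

First, the molecular formula is C8H11ClO4 (counting implicit H from valence).
  C: 8 × 12.011 = 96.088
  Cl: 1 × 35.450 = 35.450
  H: 11 × 1.008 = 11.088
  O: 4 × 15.999 = 63.996
Sum: 8×12.011 + 1×35.450 + 11×1.008 + 4×15.999 = 206.622 → 206.62 g/mol.

206.62 g/mol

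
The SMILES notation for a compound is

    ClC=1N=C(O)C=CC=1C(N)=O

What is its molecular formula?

C6H5ClN2O2

Walk through each heavy atom and fill implicit hydrogens from standard valence (C 4, N 3, O 2, S 2, halogen 1):
  atom 1: Cl (halogen, monovalent) → 0 H
  atom 2: C, bond orders sum to 4 (valence 4) → 0 H
  atom 3: N, bond orders sum to 3 (valence 3) → 0 H
  atom 4: C, bond orders sum to 4 (valence 4) → 0 H
  atom 5: O, bond orders sum to 1 (valence 2) → 1 H
  atom 6: C, bond orders sum to 3 (valence 4) → 1 H
  atom 7: C, bond orders sum to 3 (valence 4) → 1 H
  atom 8: C, bond orders sum to 4 (valence 4) → 0 H
  atom 9: C, bond orders sum to 4 (valence 4) → 0 H
  atom 10: N, bond orders sum to 1 (valence 3) → 2 H
  atom 11: O, bond orders sum to 2 (valence 2) → 0 H
Totals → C:6, H:5, Cl:1, N:2, O:2.
In Hill order: C6H5ClN2O2.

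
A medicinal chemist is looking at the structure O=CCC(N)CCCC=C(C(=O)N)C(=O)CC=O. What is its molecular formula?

Walk through each heavy atom and fill implicit hydrogens from standard valence (C 4, N 3, O 2, S 2, halogen 1):
  atom 1: O, bond orders sum to 2 (valence 2) → 0 H
  atom 2: C, bond orders sum to 3 (valence 4) → 1 H
  atom 3: C, bond orders sum to 2 (valence 4) → 2 H
  atom 4: C, bond orders sum to 3 (valence 4) → 1 H
  atom 5: N, bond orders sum to 1 (valence 3) → 2 H
  atom 6: C, bond orders sum to 2 (valence 4) → 2 H
  atom 7: C, bond orders sum to 2 (valence 4) → 2 H
  atom 8: C, bond orders sum to 2 (valence 4) → 2 H
  atom 9: C, bond orders sum to 3 (valence 4) → 1 H
  atom 10: C, bond orders sum to 4 (valence 4) → 0 H
  atom 11: C, bond orders sum to 4 (valence 4) → 0 H
  atom 12: O, bond orders sum to 2 (valence 2) → 0 H
  atom 13: N, bond orders sum to 1 (valence 3) → 2 H
  atom 14: C, bond orders sum to 4 (valence 4) → 0 H
  atom 15: O, bond orders sum to 2 (valence 2) → 0 H
  atom 16: C, bond orders sum to 2 (valence 4) → 2 H
  atom 17: C, bond orders sum to 3 (valence 4) → 1 H
  atom 18: O, bond orders sum to 2 (valence 2) → 0 H
Totals → C:12, H:18, N:2, O:4.
In Hill order: C12H18N2O4.

C12H18N2O4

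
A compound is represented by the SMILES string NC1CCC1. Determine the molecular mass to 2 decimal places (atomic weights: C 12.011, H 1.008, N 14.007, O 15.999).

71.12 g/mol

First, the molecular formula is C4H9N (counting implicit H from valence).
  C: 4 × 12.011 = 48.044
  H: 9 × 1.008 = 9.072
  N: 1 × 14.007 = 14.007
Sum: 4×12.011 + 9×1.008 + 1×14.007 = 71.123 → 71.12 g/mol.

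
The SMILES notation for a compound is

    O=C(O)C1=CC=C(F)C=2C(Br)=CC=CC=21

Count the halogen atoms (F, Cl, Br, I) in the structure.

Halogen atoms appear at heavy-atom positions 8, 11 (1×Br, 1×F).
Other groups present: 1 carboxylic acid.
Halogen count: 2.

2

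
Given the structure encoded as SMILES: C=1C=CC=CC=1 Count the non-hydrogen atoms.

Every atom symbol written in the SMILES (organic subset) is one heavy atom; implicit H are not written.
Heavy atoms by element → C:6.
Total: 6.

6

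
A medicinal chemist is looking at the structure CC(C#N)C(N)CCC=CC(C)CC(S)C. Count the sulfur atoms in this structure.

1

Scan the SMILES for S atoms (remember two-letter symbols like Cl and Br are single atoms).
Sulfur count: 1.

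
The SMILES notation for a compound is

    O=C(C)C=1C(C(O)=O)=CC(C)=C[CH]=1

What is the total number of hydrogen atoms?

10

Walk through each heavy atom and fill implicit hydrogens from standard valence (C 4, N 3, O 2, S 2, halogen 1):
  atom 1: O, bond orders sum to 2 (valence 2) → 0 H
  atom 2: C, bond orders sum to 4 (valence 4) → 0 H
  atom 3: C, bond orders sum to 1 (valence 4) → 3 H
  atom 4: C, bond orders sum to 4 (valence 4) → 0 H
  atom 5: C, bond orders sum to 4 (valence 4) → 0 H
  atom 6: C, bond orders sum to 4 (valence 4) → 0 H
  atom 7: O, bond orders sum to 1 (valence 2) → 1 H
  atom 8: O, bond orders sum to 2 (valence 2) → 0 H
  atom 9: C, bond orders sum to 3 (valence 4) → 1 H
  atom 10: C, bond orders sum to 4 (valence 4) → 0 H
  atom 11: C, bond orders sum to 1 (valence 4) → 3 H
  atom 12: C, bond orders sum to 3 (valence 4) → 1 H
  atom 13: C with explicit H count 1
Total hydrogens: 10.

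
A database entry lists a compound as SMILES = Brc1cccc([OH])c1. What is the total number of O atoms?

Scan the SMILES for O atoms (remember two-letter symbols like Cl and Br are single atoms).
Oxygen count: 1.

1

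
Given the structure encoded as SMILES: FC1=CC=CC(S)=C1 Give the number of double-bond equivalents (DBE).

Degree of unsaturation = (number of rings) + (number of π bonds).
Ring closures in the SMILES: 1.
π bonds: 3 double bonds (each 1 DoU) → 3 DoU from unsaturation.
Total DoU = 1 + 3 = 4.

4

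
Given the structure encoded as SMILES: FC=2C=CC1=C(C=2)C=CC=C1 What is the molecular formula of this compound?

Walk through each heavy atom and fill implicit hydrogens from standard valence (C 4, N 3, O 2, S 2, halogen 1):
  atom 1: F (halogen, monovalent) → 0 H
  atom 2: C, bond orders sum to 4 (valence 4) → 0 H
  atom 3: C, bond orders sum to 3 (valence 4) → 1 H
  atom 4: C, bond orders sum to 3 (valence 4) → 1 H
  atom 5: C, bond orders sum to 4 (valence 4) → 0 H
  atom 6: C, bond orders sum to 4 (valence 4) → 0 H
  atom 7: C, bond orders sum to 3 (valence 4) → 1 H
  atom 8: C, bond orders sum to 3 (valence 4) → 1 H
  atom 9: C, bond orders sum to 3 (valence 4) → 1 H
  atom 10: C, bond orders sum to 3 (valence 4) → 1 H
  atom 11: C, bond orders sum to 3 (valence 4) → 1 H
Totals → C:10, H:7, F:1.
In Hill order: C10H7F.

C10H7F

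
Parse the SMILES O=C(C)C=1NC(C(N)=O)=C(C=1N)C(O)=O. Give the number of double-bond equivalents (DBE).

Molecular formula: C8H9N3O4.
DoU = (2C + 2 + N − H − X) / 2, where X is the halogen count and O/S are ignored.
    = (2·8 + 2 + 3 − 9 − 0) / 2 = 12 / 2 = 6.

6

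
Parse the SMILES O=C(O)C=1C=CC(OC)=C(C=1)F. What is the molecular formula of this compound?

C8H7FO3

Walk through each heavy atom and fill implicit hydrogens from standard valence (C 4, N 3, O 2, S 2, halogen 1):
  atom 1: O, bond orders sum to 2 (valence 2) → 0 H
  atom 2: C, bond orders sum to 4 (valence 4) → 0 H
  atom 3: O, bond orders sum to 1 (valence 2) → 1 H
  atom 4: C, bond orders sum to 4 (valence 4) → 0 H
  atom 5: C, bond orders sum to 3 (valence 4) → 1 H
  atom 6: C, bond orders sum to 3 (valence 4) → 1 H
  atom 7: C, bond orders sum to 4 (valence 4) → 0 H
  atom 8: O, bond orders sum to 2 (valence 2) → 0 H
  atom 9: C, bond orders sum to 1 (valence 4) → 3 H
  atom 10: C, bond orders sum to 4 (valence 4) → 0 H
  atom 11: C, bond orders sum to 3 (valence 4) → 1 H
  atom 12: F (halogen, monovalent) → 0 H
Totals → C:8, H:7, F:1, O:3.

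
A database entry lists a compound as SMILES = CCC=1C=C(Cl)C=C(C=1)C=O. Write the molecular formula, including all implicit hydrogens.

C9H9ClO

Walk through each heavy atom and fill implicit hydrogens from standard valence (C 4, N 3, O 2, S 2, halogen 1):
  atom 1: C, bond orders sum to 1 (valence 4) → 3 H
  atom 2: C, bond orders sum to 2 (valence 4) → 2 H
  atom 3: C, bond orders sum to 4 (valence 4) → 0 H
  atom 4: C, bond orders sum to 3 (valence 4) → 1 H
  atom 5: C, bond orders sum to 4 (valence 4) → 0 H
  atom 6: Cl (halogen, monovalent) → 0 H
  atom 7: C, bond orders sum to 3 (valence 4) → 1 H
  atom 8: C, bond orders sum to 4 (valence 4) → 0 H
  atom 9: C, bond orders sum to 3 (valence 4) → 1 H
  atom 10: C, bond orders sum to 3 (valence 4) → 1 H
  atom 11: O, bond orders sum to 2 (valence 2) → 0 H
Totals → C:9, H:9, Cl:1, O:1.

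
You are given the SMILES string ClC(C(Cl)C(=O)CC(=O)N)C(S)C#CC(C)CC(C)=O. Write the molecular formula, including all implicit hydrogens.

C13H17Cl2NO3S

Walk through each heavy atom and fill implicit hydrogens from standard valence (C 4, N 3, O 2, S 2, halogen 1):
  atom 1: Cl (halogen, monovalent) → 0 H
  atom 2: C, bond orders sum to 3 (valence 4) → 1 H
  atom 3: C, bond orders sum to 3 (valence 4) → 1 H
  atom 4: Cl (halogen, monovalent) → 0 H
  atom 5: C, bond orders sum to 4 (valence 4) → 0 H
  atom 6: O, bond orders sum to 2 (valence 2) → 0 H
  atom 7: C, bond orders sum to 2 (valence 4) → 2 H
  atom 8: C, bond orders sum to 4 (valence 4) → 0 H
  atom 9: O, bond orders sum to 2 (valence 2) → 0 H
  atom 10: N, bond orders sum to 1 (valence 3) → 2 H
  atom 11: C, bond orders sum to 3 (valence 4) → 1 H
  atom 12: S, bond orders sum to 1 (valence 2) → 1 H
  atom 13: C, bond orders sum to 4 (valence 4) → 0 H
  atom 14: C, bond orders sum to 4 (valence 4) → 0 H
  atom 15: C, bond orders sum to 3 (valence 4) → 1 H
  atom 16: C, bond orders sum to 1 (valence 4) → 3 H
  atom 17: C, bond orders sum to 2 (valence 4) → 2 H
  atom 18: C, bond orders sum to 4 (valence 4) → 0 H
  atom 19: C, bond orders sum to 1 (valence 4) → 3 H
  atom 20: O, bond orders sum to 2 (valence 2) → 0 H
Totals → C:13, H:17, Cl:2, N:1, O:3, S:1.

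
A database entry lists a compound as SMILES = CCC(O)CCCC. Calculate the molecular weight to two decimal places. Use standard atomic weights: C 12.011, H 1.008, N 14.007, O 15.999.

116.20 g/mol

First, the molecular formula is C7H16O (counting implicit H from valence).
  C: 7 × 12.011 = 84.077
  H: 16 × 1.008 = 16.128
  O: 1 × 15.999 = 15.999
Sum: 7×12.011 + 16×1.008 + 1×15.999 = 116.204 → 116.20 g/mol.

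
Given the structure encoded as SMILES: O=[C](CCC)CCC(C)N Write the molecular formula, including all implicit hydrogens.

C8H17NO

Walk through each heavy atom and fill implicit hydrogens from standard valence (C 4, N 3, O 2, S 2, halogen 1):
  atom 1: O, bond orders sum to 2 (valence 2) → 0 H
  atom 2: C with explicit H count 0
  atom 3: C, bond orders sum to 2 (valence 4) → 2 H
  atom 4: C, bond orders sum to 2 (valence 4) → 2 H
  atom 5: C, bond orders sum to 1 (valence 4) → 3 H
  atom 6: C, bond orders sum to 2 (valence 4) → 2 H
  atom 7: C, bond orders sum to 2 (valence 4) → 2 H
  atom 8: C, bond orders sum to 3 (valence 4) → 1 H
  atom 9: C, bond orders sum to 1 (valence 4) → 3 H
  atom 10: N, bond orders sum to 1 (valence 3) → 2 H
Totals → C:8, H:17, N:1, O:1.
In Hill order: C8H17NO.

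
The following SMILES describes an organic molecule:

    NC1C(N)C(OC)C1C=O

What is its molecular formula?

Walk through each heavy atom and fill implicit hydrogens from standard valence (C 4, N 3, O 2, S 2, halogen 1):
  atom 1: N, bond orders sum to 1 (valence 3) → 2 H
  atom 2: C, bond orders sum to 3 (valence 4) → 1 H
  atom 3: C, bond orders sum to 3 (valence 4) → 1 H
  atom 4: N, bond orders sum to 1 (valence 3) → 2 H
  atom 5: C, bond orders sum to 3 (valence 4) → 1 H
  atom 6: O, bond orders sum to 2 (valence 2) → 0 H
  atom 7: C, bond orders sum to 1 (valence 4) → 3 H
  atom 8: C, bond orders sum to 3 (valence 4) → 1 H
  atom 9: C, bond orders sum to 3 (valence 4) → 1 H
  atom 10: O, bond orders sum to 2 (valence 2) → 0 H
Totals → C:6, H:12, N:2, O:2.

C6H12N2O2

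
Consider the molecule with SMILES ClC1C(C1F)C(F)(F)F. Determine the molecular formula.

Walk through each heavy atom and fill implicit hydrogens from standard valence (C 4, N 3, O 2, S 2, halogen 1):
  atom 1: Cl (halogen, monovalent) → 0 H
  atom 2: C, bond orders sum to 3 (valence 4) → 1 H
  atom 3: C, bond orders sum to 3 (valence 4) → 1 H
  atom 4: C, bond orders sum to 3 (valence 4) → 1 H
  atom 5: F (halogen, monovalent) → 0 H
  atom 6: C, bond orders sum to 4 (valence 4) → 0 H
  atom 7: F (halogen, monovalent) → 0 H
  atom 8: F (halogen, monovalent) → 0 H
  atom 9: F (halogen, monovalent) → 0 H
Totals → C:4, H:3, Cl:1, F:4.
In Hill order: C4H3ClF4.

C4H3ClF4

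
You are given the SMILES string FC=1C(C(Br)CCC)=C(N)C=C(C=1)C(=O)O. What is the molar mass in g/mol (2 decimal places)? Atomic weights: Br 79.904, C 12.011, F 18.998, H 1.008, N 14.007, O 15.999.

290.13 g/mol

First, the molecular formula is C11H13BrFNO2 (counting implicit H from valence).
  Br: 1 × 79.904 = 79.904
  C: 11 × 12.011 = 132.121
  F: 1 × 18.998 = 18.998
  H: 13 × 1.008 = 13.104
  N: 1 × 14.007 = 14.007
  O: 2 × 15.999 = 31.998
Sum: 1×79.904 + 11×12.011 + 1×18.998 + 13×1.008 + 1×14.007 + 2×15.999 = 290.132 → 290.13 g/mol.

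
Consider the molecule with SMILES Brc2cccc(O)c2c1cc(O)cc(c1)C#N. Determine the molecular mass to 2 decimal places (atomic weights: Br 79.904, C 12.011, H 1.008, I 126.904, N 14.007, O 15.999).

First, the molecular formula is C13H8BrNO2 (counting implicit H from valence).
  Br: 1 × 79.904 = 79.904
  C: 13 × 12.011 = 156.143
  H: 8 × 1.008 = 8.064
  N: 1 × 14.007 = 14.007
  O: 2 × 15.999 = 31.998
Sum: 1×79.904 + 13×12.011 + 8×1.008 + 1×14.007 + 2×15.999 = 290.116 → 290.12 g/mol.

290.12 g/mol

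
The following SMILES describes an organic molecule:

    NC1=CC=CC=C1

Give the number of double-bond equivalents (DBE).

4

Molecular formula: C6H7N.
DoU = (2C + 2 + N − H − X) / 2, where X is the halogen count and O/S are ignored.
    = (2·6 + 2 + 1 − 7 − 0) / 2 = 8 / 2 = 4.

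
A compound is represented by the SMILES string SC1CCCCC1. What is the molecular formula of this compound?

Walk through each heavy atom and fill implicit hydrogens from standard valence (C 4, N 3, O 2, S 2, halogen 1):
  atom 1: S, bond orders sum to 1 (valence 2) → 1 H
  atom 2: C, bond orders sum to 3 (valence 4) → 1 H
  atom 3: C, bond orders sum to 2 (valence 4) → 2 H
  atom 4: C, bond orders sum to 2 (valence 4) → 2 H
  atom 5: C, bond orders sum to 2 (valence 4) → 2 H
  atom 6: C, bond orders sum to 2 (valence 4) → 2 H
  atom 7: C, bond orders sum to 2 (valence 4) → 2 H
Totals → C:6, H:12, S:1.

C6H12S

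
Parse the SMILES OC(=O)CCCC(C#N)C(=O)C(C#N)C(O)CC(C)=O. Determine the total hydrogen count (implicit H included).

16

Walk through each heavy atom and fill implicit hydrogens from standard valence (C 4, N 3, O 2, S 2, halogen 1):
  atom 1: O, bond orders sum to 1 (valence 2) → 1 H
  atom 2: C, bond orders sum to 4 (valence 4) → 0 H
  atom 3: O, bond orders sum to 2 (valence 2) → 0 H
  atom 4: C, bond orders sum to 2 (valence 4) → 2 H
  atom 5: C, bond orders sum to 2 (valence 4) → 2 H
  atom 6: C, bond orders sum to 2 (valence 4) → 2 H
  atom 7: C, bond orders sum to 3 (valence 4) → 1 H
  atom 8: C, bond orders sum to 4 (valence 4) → 0 H
  atom 9: N, bond orders sum to 3 (valence 3) → 0 H
  atom 10: C, bond orders sum to 4 (valence 4) → 0 H
  atom 11: O, bond orders sum to 2 (valence 2) → 0 H
  atom 12: C, bond orders sum to 3 (valence 4) → 1 H
  atom 13: C, bond orders sum to 4 (valence 4) → 0 H
  atom 14: N, bond orders sum to 3 (valence 3) → 0 H
  atom 15: C, bond orders sum to 3 (valence 4) → 1 H
  atom 16: O, bond orders sum to 1 (valence 2) → 1 H
  atom 17: C, bond orders sum to 2 (valence 4) → 2 H
  atom 18: C, bond orders sum to 4 (valence 4) → 0 H
  atom 19: C, bond orders sum to 1 (valence 4) → 3 H
  atom 20: O, bond orders sum to 2 (valence 2) → 0 H
Total hydrogens: 16.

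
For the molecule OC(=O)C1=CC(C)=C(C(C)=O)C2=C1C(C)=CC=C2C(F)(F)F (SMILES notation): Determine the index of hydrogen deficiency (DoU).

9

Molecular formula: C16H13F3O3.
DoU = (2C + 2 + N − H − X) / 2, where X is the halogen count and O/S are ignored.
    = (2·16 + 2 + 0 − 13 − 3) / 2 = 18 / 2 = 9.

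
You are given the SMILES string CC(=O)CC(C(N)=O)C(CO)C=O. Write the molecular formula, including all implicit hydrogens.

C8H13NO4

Walk through each heavy atom and fill implicit hydrogens from standard valence (C 4, N 3, O 2, S 2, halogen 1):
  atom 1: C, bond orders sum to 1 (valence 4) → 3 H
  atom 2: C, bond orders sum to 4 (valence 4) → 0 H
  atom 3: O, bond orders sum to 2 (valence 2) → 0 H
  atom 4: C, bond orders sum to 2 (valence 4) → 2 H
  atom 5: C, bond orders sum to 3 (valence 4) → 1 H
  atom 6: C, bond orders sum to 4 (valence 4) → 0 H
  atom 7: N, bond orders sum to 1 (valence 3) → 2 H
  atom 8: O, bond orders sum to 2 (valence 2) → 0 H
  atom 9: C, bond orders sum to 3 (valence 4) → 1 H
  atom 10: C, bond orders sum to 2 (valence 4) → 2 H
  atom 11: O, bond orders sum to 1 (valence 2) → 1 H
  atom 12: C, bond orders sum to 3 (valence 4) → 1 H
  atom 13: O, bond orders sum to 2 (valence 2) → 0 H
Totals → C:8, H:13, N:1, O:4.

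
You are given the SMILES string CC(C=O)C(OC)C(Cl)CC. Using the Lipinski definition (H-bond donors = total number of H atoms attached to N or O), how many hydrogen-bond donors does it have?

Donors: find every N or O and count the H atoms it carries.
  atom 4 (O): bond orders sum to 2 → 0 H
  atom 6 (O): bond orders sum to 2 → 0 H
Lipinski HBD = 0.

0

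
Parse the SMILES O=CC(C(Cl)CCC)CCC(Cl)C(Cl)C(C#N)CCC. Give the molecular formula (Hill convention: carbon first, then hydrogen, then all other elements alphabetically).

C15H24Cl3NO

Walk through each heavy atom and fill implicit hydrogens from standard valence (C 4, N 3, O 2, S 2, halogen 1):
  atom 1: O, bond orders sum to 2 (valence 2) → 0 H
  atom 2: C, bond orders sum to 3 (valence 4) → 1 H
  atom 3: C, bond orders sum to 3 (valence 4) → 1 H
  atom 4: C, bond orders sum to 3 (valence 4) → 1 H
  atom 5: Cl (halogen, monovalent) → 0 H
  atom 6: C, bond orders sum to 2 (valence 4) → 2 H
  atom 7: C, bond orders sum to 2 (valence 4) → 2 H
  atom 8: C, bond orders sum to 1 (valence 4) → 3 H
  atom 9: C, bond orders sum to 2 (valence 4) → 2 H
  atom 10: C, bond orders sum to 2 (valence 4) → 2 H
  atom 11: C, bond orders sum to 3 (valence 4) → 1 H
  atom 12: Cl (halogen, monovalent) → 0 H
  atom 13: C, bond orders sum to 3 (valence 4) → 1 H
  atom 14: Cl (halogen, monovalent) → 0 H
  atom 15: C, bond orders sum to 3 (valence 4) → 1 H
  atom 16: C, bond orders sum to 4 (valence 4) → 0 H
  atom 17: N, bond orders sum to 3 (valence 3) → 0 H
  atom 18: C, bond orders sum to 2 (valence 4) → 2 H
  atom 19: C, bond orders sum to 2 (valence 4) → 2 H
  atom 20: C, bond orders sum to 1 (valence 4) → 3 H
Totals → C:15, H:24, Cl:3, N:1, O:1.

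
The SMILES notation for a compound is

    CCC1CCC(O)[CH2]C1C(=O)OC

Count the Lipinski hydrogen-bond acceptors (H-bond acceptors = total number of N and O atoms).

3

N atoms: 0; O atoms: 3.
Lipinski HBA = 0 + 3 = 3.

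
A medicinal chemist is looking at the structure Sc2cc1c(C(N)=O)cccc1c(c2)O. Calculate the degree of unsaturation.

Molecular formula: C11H9NO2S.
DoU = (2C + 2 + N − H − X) / 2, where X is the halogen count and O/S are ignored.
    = (2·11 + 2 + 1 − 9 − 0) / 2 = 16 / 2 = 8.

8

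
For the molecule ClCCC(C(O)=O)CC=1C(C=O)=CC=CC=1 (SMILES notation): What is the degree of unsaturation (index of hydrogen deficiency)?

6

Degree of unsaturation = (number of rings) + (number of π bonds).
Ring closures in the SMILES: 1.
π bonds: 5 double bonds (each 1 DoU) → 5 DoU from unsaturation.
Total DoU = 1 + 5 = 6.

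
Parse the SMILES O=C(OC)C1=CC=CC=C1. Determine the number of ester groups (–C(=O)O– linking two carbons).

1

The ester motif appears at heavy-atom position 2 in the SMILES.
Ester count: 1.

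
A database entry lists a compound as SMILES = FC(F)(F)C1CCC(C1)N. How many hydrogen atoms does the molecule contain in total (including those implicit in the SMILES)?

Walk through each heavy atom and fill implicit hydrogens from standard valence (C 4, N 3, O 2, S 2, halogen 1):
  atom 1: F (halogen, monovalent) → 0 H
  atom 2: C, bond orders sum to 4 (valence 4) → 0 H
  atom 3: F (halogen, monovalent) → 0 H
  atom 4: F (halogen, monovalent) → 0 H
  atom 5: C, bond orders sum to 3 (valence 4) → 1 H
  atom 6: C, bond orders sum to 2 (valence 4) → 2 H
  atom 7: C, bond orders sum to 2 (valence 4) → 2 H
  atom 8: C, bond orders sum to 3 (valence 4) → 1 H
  atom 9: C, bond orders sum to 2 (valence 4) → 2 H
  atom 10: N, bond orders sum to 1 (valence 3) → 2 H
Total hydrogens: 10.

10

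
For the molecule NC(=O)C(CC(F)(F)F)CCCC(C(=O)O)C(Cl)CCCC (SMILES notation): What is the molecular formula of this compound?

Walk through each heavy atom and fill implicit hydrogens from standard valence (C 4, N 3, O 2, S 2, halogen 1):
  atom 1: N, bond orders sum to 1 (valence 3) → 2 H
  atom 2: C, bond orders sum to 4 (valence 4) → 0 H
  atom 3: O, bond orders sum to 2 (valence 2) → 0 H
  atom 4: C, bond orders sum to 3 (valence 4) → 1 H
  atom 5: C, bond orders sum to 2 (valence 4) → 2 H
  atom 6: C, bond orders sum to 4 (valence 4) → 0 H
  atom 7: F (halogen, monovalent) → 0 H
  atom 8: F (halogen, monovalent) → 0 H
  atom 9: F (halogen, monovalent) → 0 H
  atom 10: C, bond orders sum to 2 (valence 4) → 2 H
  atom 11: C, bond orders sum to 2 (valence 4) → 2 H
  atom 12: C, bond orders sum to 2 (valence 4) → 2 H
  atom 13: C, bond orders sum to 3 (valence 4) → 1 H
  atom 14: C, bond orders sum to 4 (valence 4) → 0 H
  atom 15: O, bond orders sum to 2 (valence 2) → 0 H
  atom 16: O, bond orders sum to 1 (valence 2) → 1 H
  atom 17: C, bond orders sum to 3 (valence 4) → 1 H
  atom 18: Cl (halogen, monovalent) → 0 H
  atom 19: C, bond orders sum to 2 (valence 4) → 2 H
  atom 20: C, bond orders sum to 2 (valence 4) → 2 H
  atom 21: C, bond orders sum to 2 (valence 4) → 2 H
  atom 22: C, bond orders sum to 1 (valence 4) → 3 H
Totals → C:14, H:23, Cl:1, F:3, N:1, O:3.

C14H23ClF3NO3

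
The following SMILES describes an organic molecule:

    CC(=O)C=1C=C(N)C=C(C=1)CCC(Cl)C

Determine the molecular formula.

C12H16ClNO

Walk through each heavy atom and fill implicit hydrogens from standard valence (C 4, N 3, O 2, S 2, halogen 1):
  atom 1: C, bond orders sum to 1 (valence 4) → 3 H
  atom 2: C, bond orders sum to 4 (valence 4) → 0 H
  atom 3: O, bond orders sum to 2 (valence 2) → 0 H
  atom 4: C, bond orders sum to 4 (valence 4) → 0 H
  atom 5: C, bond orders sum to 3 (valence 4) → 1 H
  atom 6: C, bond orders sum to 4 (valence 4) → 0 H
  atom 7: N, bond orders sum to 1 (valence 3) → 2 H
  atom 8: C, bond orders sum to 3 (valence 4) → 1 H
  atom 9: C, bond orders sum to 4 (valence 4) → 0 H
  atom 10: C, bond orders sum to 3 (valence 4) → 1 H
  atom 11: C, bond orders sum to 2 (valence 4) → 2 H
  atom 12: C, bond orders sum to 2 (valence 4) → 2 H
  atom 13: C, bond orders sum to 3 (valence 4) → 1 H
  atom 14: Cl (halogen, monovalent) → 0 H
  atom 15: C, bond orders sum to 1 (valence 4) → 3 H
Totals → C:12, H:16, Cl:1, N:1, O:1.
In Hill order: C12H16ClNO.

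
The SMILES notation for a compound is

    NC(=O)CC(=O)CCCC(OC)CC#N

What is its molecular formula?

C10H16N2O3

Walk through each heavy atom and fill implicit hydrogens from standard valence (C 4, N 3, O 2, S 2, halogen 1):
  atom 1: N, bond orders sum to 1 (valence 3) → 2 H
  atom 2: C, bond orders sum to 4 (valence 4) → 0 H
  atom 3: O, bond orders sum to 2 (valence 2) → 0 H
  atom 4: C, bond orders sum to 2 (valence 4) → 2 H
  atom 5: C, bond orders sum to 4 (valence 4) → 0 H
  atom 6: O, bond orders sum to 2 (valence 2) → 0 H
  atom 7: C, bond orders sum to 2 (valence 4) → 2 H
  atom 8: C, bond orders sum to 2 (valence 4) → 2 H
  atom 9: C, bond orders sum to 2 (valence 4) → 2 H
  atom 10: C, bond orders sum to 3 (valence 4) → 1 H
  atom 11: O, bond orders sum to 2 (valence 2) → 0 H
  atom 12: C, bond orders sum to 1 (valence 4) → 3 H
  atom 13: C, bond orders sum to 2 (valence 4) → 2 H
  atom 14: C, bond orders sum to 4 (valence 4) → 0 H
  atom 15: N, bond orders sum to 3 (valence 3) → 0 H
Totals → C:10, H:16, N:2, O:3.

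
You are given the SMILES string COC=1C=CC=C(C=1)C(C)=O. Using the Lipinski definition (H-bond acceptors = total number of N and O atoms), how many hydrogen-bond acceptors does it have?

2

N atoms: 0; O atoms: 2.
Lipinski HBA = 0 + 2 = 2.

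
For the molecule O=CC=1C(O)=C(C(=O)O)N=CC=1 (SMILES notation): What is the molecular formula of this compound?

C7H5NO4

Walk through each heavy atom and fill implicit hydrogens from standard valence (C 4, N 3, O 2, S 2, halogen 1):
  atom 1: O, bond orders sum to 2 (valence 2) → 0 H
  atom 2: C, bond orders sum to 3 (valence 4) → 1 H
  atom 3: C, bond orders sum to 4 (valence 4) → 0 H
  atom 4: C, bond orders sum to 4 (valence 4) → 0 H
  atom 5: O, bond orders sum to 1 (valence 2) → 1 H
  atom 6: C, bond orders sum to 4 (valence 4) → 0 H
  atom 7: C, bond orders sum to 4 (valence 4) → 0 H
  atom 8: O, bond orders sum to 2 (valence 2) → 0 H
  atom 9: O, bond orders sum to 1 (valence 2) → 1 H
  atom 10: N, bond orders sum to 3 (valence 3) → 0 H
  atom 11: C, bond orders sum to 3 (valence 4) → 1 H
  atom 12: C, bond orders sum to 3 (valence 4) → 1 H
Totals → C:7, H:5, N:1, O:4.
In Hill order: C7H5NO4.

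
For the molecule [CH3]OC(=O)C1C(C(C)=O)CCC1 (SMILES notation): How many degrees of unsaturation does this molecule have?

3

Degree of unsaturation = (number of rings) + (number of π bonds).
Ring closures in the SMILES: 1.
π bonds: 2 double bonds (each 1 DoU) → 2 DoU from unsaturation.
Total DoU = 1 + 2 = 3.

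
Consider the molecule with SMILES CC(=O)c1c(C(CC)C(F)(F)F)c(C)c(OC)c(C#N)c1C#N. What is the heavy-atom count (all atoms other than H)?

Every atom symbol written in the SMILES (organic subset) is one heavy atom; implicit H are not written.
Heavy atoms by element → C:16, F:3, N:2, O:2.
Total: 23.

23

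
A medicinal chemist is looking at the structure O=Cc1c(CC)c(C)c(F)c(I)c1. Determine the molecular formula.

Walk through each heavy atom and fill implicit hydrogens from standard valence (C 4, N 3, O 2, S 2, halogen 1); for lowercase aromatic atoms, an aromatic c carries 1 H when it has two neighbours and 0 H with three, and aromatic n carries 0 H:
  atom 1: O, bond orders sum to 2 (valence 2) → 0 H
  atom 2: C, bond orders sum to 3 (valence 4) → 1 H
  atom 3: aromatic c, 3 neighbours → 0 H
  atom 4: aromatic c, 3 neighbours → 0 H
  atom 5: C, bond orders sum to 2 (valence 4) → 2 H
  atom 6: C, bond orders sum to 1 (valence 4) → 3 H
  atom 7: aromatic c, 3 neighbours → 0 H
  atom 8: C, bond orders sum to 1 (valence 4) → 3 H
  atom 9: aromatic c, 3 neighbours → 0 H
  atom 10: F (halogen, monovalent) → 0 H
  atom 11: aromatic c, 3 neighbours → 0 H
  atom 12: I (halogen, monovalent) → 0 H
  atom 13: aromatic c, 2 neighbours → 1 H
Totals → C:10, H:10, F:1, I:1, O:1.

C10H10FIO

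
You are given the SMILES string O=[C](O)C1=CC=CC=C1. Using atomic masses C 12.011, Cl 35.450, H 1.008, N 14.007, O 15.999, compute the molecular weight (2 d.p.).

First, the molecular formula is C7H6O2 (counting implicit H from valence).
  C: 7 × 12.011 = 84.077
  H: 6 × 1.008 = 6.048
  O: 2 × 15.999 = 31.998
Sum: 7×12.011 + 6×1.008 + 2×15.999 = 122.123 → 122.12 g/mol.

122.12 g/mol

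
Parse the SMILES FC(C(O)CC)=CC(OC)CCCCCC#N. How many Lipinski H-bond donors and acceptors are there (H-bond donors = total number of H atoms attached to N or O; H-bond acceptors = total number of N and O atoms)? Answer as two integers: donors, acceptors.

Donors: find every N or O and count the H atoms it carries.
  atom 4 (O): bond orders sum to 1 → 1 H
  atom 9 (O): bond orders sum to 2 → 0 H
  atom 17 (N): bond orders sum to 3 → 0 H
Lipinski HBD = 1.
Acceptors: N atoms = 1, O atoms = 2 → HBA = 3.

1, 3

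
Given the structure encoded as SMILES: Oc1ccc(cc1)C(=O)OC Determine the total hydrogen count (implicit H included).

Walk through each heavy atom and fill implicit hydrogens from standard valence (C 4, N 3, O 2, S 2, halogen 1); for lowercase aromatic atoms, an aromatic c carries 1 H when it has two neighbours and 0 H with three, and aromatic n carries 0 H:
  atom 1: O, bond orders sum to 1 (valence 2) → 1 H
  atom 2: aromatic c, 3 neighbours → 0 H
  atom 3: aromatic c, 2 neighbours → 1 H
  atom 4: aromatic c, 2 neighbours → 1 H
  atom 5: aromatic c, 3 neighbours → 0 H
  atom 6: aromatic c, 2 neighbours → 1 H
  atom 7: aromatic c, 2 neighbours → 1 H
  atom 8: C, bond orders sum to 4 (valence 4) → 0 H
  atom 9: O, bond orders sum to 2 (valence 2) → 0 H
  atom 10: O, bond orders sum to 2 (valence 2) → 0 H
  atom 11: C, bond orders sum to 1 (valence 4) → 3 H
Total hydrogens: 8.

8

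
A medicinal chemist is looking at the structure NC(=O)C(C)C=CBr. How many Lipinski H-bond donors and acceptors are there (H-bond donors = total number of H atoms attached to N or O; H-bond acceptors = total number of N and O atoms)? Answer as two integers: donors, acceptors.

2, 2

Donors: find every N or O and count the H atoms it carries.
  atom 1 (N): bond orders sum to 1 → 2 H
  atom 3 (O): bond orders sum to 2 → 0 H
Lipinski HBD = 2.
Acceptors: N atoms = 1, O atoms = 1 → HBA = 2.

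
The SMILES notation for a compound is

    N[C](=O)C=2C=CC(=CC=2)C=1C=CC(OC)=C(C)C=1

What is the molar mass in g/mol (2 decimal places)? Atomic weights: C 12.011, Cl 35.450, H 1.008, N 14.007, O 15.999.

First, the molecular formula is C15H15NO2 (counting implicit H from valence).
  C: 15 × 12.011 = 180.165
  H: 15 × 1.008 = 15.120
  N: 1 × 14.007 = 14.007
  O: 2 × 15.999 = 31.998
Sum: 15×12.011 + 15×1.008 + 1×14.007 + 2×15.999 = 241.290 → 241.29 g/mol.

241.29 g/mol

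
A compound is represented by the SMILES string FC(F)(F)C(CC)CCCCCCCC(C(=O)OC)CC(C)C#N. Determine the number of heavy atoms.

24

Every atom symbol written in the SMILES (organic subset) is one heavy atom; implicit H are not written.
Heavy atoms by element → C:18, F:3, N:1, O:2.
Total: 24.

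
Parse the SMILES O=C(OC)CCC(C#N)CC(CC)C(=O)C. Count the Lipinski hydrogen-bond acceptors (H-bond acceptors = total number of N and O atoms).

4

N atoms: 1; O atoms: 3.
Lipinski HBA = 1 + 3 = 4.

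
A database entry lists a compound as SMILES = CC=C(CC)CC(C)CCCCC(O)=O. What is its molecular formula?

C13H24O2

Walk through each heavy atom and fill implicit hydrogens from standard valence (C 4, N 3, O 2, S 2, halogen 1):
  atom 1: C, bond orders sum to 1 (valence 4) → 3 H
  atom 2: C, bond orders sum to 3 (valence 4) → 1 H
  atom 3: C, bond orders sum to 4 (valence 4) → 0 H
  atom 4: C, bond orders sum to 2 (valence 4) → 2 H
  atom 5: C, bond orders sum to 1 (valence 4) → 3 H
  atom 6: C, bond orders sum to 2 (valence 4) → 2 H
  atom 7: C, bond orders sum to 3 (valence 4) → 1 H
  atom 8: C, bond orders sum to 1 (valence 4) → 3 H
  atom 9: C, bond orders sum to 2 (valence 4) → 2 H
  atom 10: C, bond orders sum to 2 (valence 4) → 2 H
  atom 11: C, bond orders sum to 2 (valence 4) → 2 H
  atom 12: C, bond orders sum to 2 (valence 4) → 2 H
  atom 13: C, bond orders sum to 4 (valence 4) → 0 H
  atom 14: O, bond orders sum to 1 (valence 2) → 1 H
  atom 15: O, bond orders sum to 2 (valence 2) → 0 H
Totals → C:13, H:24, O:2.
In Hill order: C13H24O2.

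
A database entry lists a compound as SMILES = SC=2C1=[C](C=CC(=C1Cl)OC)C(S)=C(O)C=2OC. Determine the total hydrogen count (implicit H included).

Walk through each heavy atom and fill implicit hydrogens from standard valence (C 4, N 3, O 2, S 2, halogen 1):
  atom 1: S, bond orders sum to 1 (valence 2) → 1 H
  atom 2: C, bond orders sum to 4 (valence 4) → 0 H
  atom 3: C, bond orders sum to 4 (valence 4) → 0 H
  atom 4: C with explicit H count 0
  atom 5: C, bond orders sum to 3 (valence 4) → 1 H
  atom 6: C, bond orders sum to 3 (valence 4) → 1 H
  atom 7: C, bond orders sum to 4 (valence 4) → 0 H
  atom 8: C, bond orders sum to 4 (valence 4) → 0 H
  atom 9: Cl (halogen, monovalent) → 0 H
  atom 10: O, bond orders sum to 2 (valence 2) → 0 H
  atom 11: C, bond orders sum to 1 (valence 4) → 3 H
  atom 12: C, bond orders sum to 4 (valence 4) → 0 H
  atom 13: S, bond orders sum to 1 (valence 2) → 1 H
  atom 14: C, bond orders sum to 4 (valence 4) → 0 H
  atom 15: O, bond orders sum to 1 (valence 2) → 1 H
  atom 16: C, bond orders sum to 4 (valence 4) → 0 H
  atom 17: O, bond orders sum to 2 (valence 2) → 0 H
  atom 18: C, bond orders sum to 1 (valence 4) → 3 H
Total hydrogens: 11.

11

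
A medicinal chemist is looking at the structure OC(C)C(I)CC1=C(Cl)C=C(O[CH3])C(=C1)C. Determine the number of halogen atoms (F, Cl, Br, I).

2

Halogen atoms appear at heavy-atom positions 5, 9 (1×Cl, 1×I).
Other groups present: 1 ether, 1 hydroxyl.
Halogen count: 2.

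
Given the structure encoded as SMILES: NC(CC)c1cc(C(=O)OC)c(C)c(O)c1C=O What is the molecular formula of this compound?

C13H17NO4

Walk through each heavy atom and fill implicit hydrogens from standard valence (C 4, N 3, O 2, S 2, halogen 1); for lowercase aromatic atoms, an aromatic c carries 1 H when it has two neighbours and 0 H with three, and aromatic n carries 0 H:
  atom 1: N, bond orders sum to 1 (valence 3) → 2 H
  atom 2: C, bond orders sum to 3 (valence 4) → 1 H
  atom 3: C, bond orders sum to 2 (valence 4) → 2 H
  atom 4: C, bond orders sum to 1 (valence 4) → 3 H
  atom 5: aromatic c, 3 neighbours → 0 H
  atom 6: aromatic c, 2 neighbours → 1 H
  atom 7: aromatic c, 3 neighbours → 0 H
  atom 8: C, bond orders sum to 4 (valence 4) → 0 H
  atom 9: O, bond orders sum to 2 (valence 2) → 0 H
  atom 10: O, bond orders sum to 2 (valence 2) → 0 H
  atom 11: C, bond orders sum to 1 (valence 4) → 3 H
  atom 12: aromatic c, 3 neighbours → 0 H
  atom 13: C, bond orders sum to 1 (valence 4) → 3 H
  atom 14: aromatic c, 3 neighbours → 0 H
  atom 15: O, bond orders sum to 1 (valence 2) → 1 H
  atom 16: aromatic c, 3 neighbours → 0 H
  atom 17: C, bond orders sum to 3 (valence 4) → 1 H
  atom 18: O, bond orders sum to 2 (valence 2) → 0 H
Totals → C:13, H:17, N:1, O:4.
In Hill order: C13H17NO4.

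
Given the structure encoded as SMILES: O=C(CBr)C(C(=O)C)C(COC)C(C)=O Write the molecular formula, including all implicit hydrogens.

C10H15BrO4

Walk through each heavy atom and fill implicit hydrogens from standard valence (C 4, N 3, O 2, S 2, halogen 1):
  atom 1: O, bond orders sum to 2 (valence 2) → 0 H
  atom 2: C, bond orders sum to 4 (valence 4) → 0 H
  atom 3: C, bond orders sum to 2 (valence 4) → 2 H
  atom 4: Br (halogen, monovalent) → 0 H
  atom 5: C, bond orders sum to 3 (valence 4) → 1 H
  atom 6: C, bond orders sum to 4 (valence 4) → 0 H
  atom 7: O, bond orders sum to 2 (valence 2) → 0 H
  atom 8: C, bond orders sum to 1 (valence 4) → 3 H
  atom 9: C, bond orders sum to 3 (valence 4) → 1 H
  atom 10: C, bond orders sum to 2 (valence 4) → 2 H
  atom 11: O, bond orders sum to 2 (valence 2) → 0 H
  atom 12: C, bond orders sum to 1 (valence 4) → 3 H
  atom 13: C, bond orders sum to 4 (valence 4) → 0 H
  atom 14: C, bond orders sum to 1 (valence 4) → 3 H
  atom 15: O, bond orders sum to 2 (valence 2) → 0 H
Totals → C:10, H:15, Br:1, O:4.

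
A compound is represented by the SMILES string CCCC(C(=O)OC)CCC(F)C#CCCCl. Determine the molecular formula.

C13H20ClFO2

Walk through each heavy atom and fill implicit hydrogens from standard valence (C 4, N 3, O 2, S 2, halogen 1):
  atom 1: C, bond orders sum to 1 (valence 4) → 3 H
  atom 2: C, bond orders sum to 2 (valence 4) → 2 H
  atom 3: C, bond orders sum to 2 (valence 4) → 2 H
  atom 4: C, bond orders sum to 3 (valence 4) → 1 H
  atom 5: C, bond orders sum to 4 (valence 4) → 0 H
  atom 6: O, bond orders sum to 2 (valence 2) → 0 H
  atom 7: O, bond orders sum to 2 (valence 2) → 0 H
  atom 8: C, bond orders sum to 1 (valence 4) → 3 H
  atom 9: C, bond orders sum to 2 (valence 4) → 2 H
  atom 10: C, bond orders sum to 2 (valence 4) → 2 H
  atom 11: C, bond orders sum to 3 (valence 4) → 1 H
  atom 12: F (halogen, monovalent) → 0 H
  atom 13: C, bond orders sum to 4 (valence 4) → 0 H
  atom 14: C, bond orders sum to 4 (valence 4) → 0 H
  atom 15: C, bond orders sum to 2 (valence 4) → 2 H
  atom 16: C, bond orders sum to 2 (valence 4) → 2 H
  atom 17: Cl (halogen, monovalent) → 0 H
Totals → C:13, H:20, Cl:1, F:1, O:2.
In Hill order: C13H20ClFO2.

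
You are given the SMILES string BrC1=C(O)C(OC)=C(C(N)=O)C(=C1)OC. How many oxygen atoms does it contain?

Scan the SMILES for O atoms (remember two-letter symbols like Cl and Br are single atoms).
Oxygen count: 4.

4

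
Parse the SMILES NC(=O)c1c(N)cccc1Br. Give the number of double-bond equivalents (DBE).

Molecular formula: C7H7BrN2O.
DoU = (2C + 2 + N − H − X) / 2, where X is the halogen count and O/S are ignored.
    = (2·7 + 2 + 2 − 7 − 1) / 2 = 10 / 2 = 5.

5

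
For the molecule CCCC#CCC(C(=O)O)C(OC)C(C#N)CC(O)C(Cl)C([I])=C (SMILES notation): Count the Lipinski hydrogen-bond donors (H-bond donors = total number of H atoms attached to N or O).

2

Donors: find every N or O and count the H atoms it carries.
  atom 9 (O): bond orders sum to 2 → 0 H
  atom 10 (O): bond orders sum to 1 → 1 H
  atom 12 (O): bond orders sum to 2 → 0 H
  atom 16 (N): bond orders sum to 3 → 0 H
  atom 19 (O): bond orders sum to 1 → 1 H
Lipinski HBD = 2.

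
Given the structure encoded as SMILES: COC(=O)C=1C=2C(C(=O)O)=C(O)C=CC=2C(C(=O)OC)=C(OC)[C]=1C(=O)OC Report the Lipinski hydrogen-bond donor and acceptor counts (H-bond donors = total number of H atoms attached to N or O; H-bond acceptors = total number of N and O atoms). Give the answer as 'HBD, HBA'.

Donors: find every N or O and count the H atoms it carries.
  atom 2 (O): bond orders sum to 2 → 0 H
  atom 4 (O): bond orders sum to 2 → 0 H
  atom 9 (O): bond orders sum to 2 → 0 H
  atom 10 (O): bond orders sum to 1 → 1 H
  atom 12 (O): bond orders sum to 1 → 1 H
  atom 18 (O): bond orders sum to 2 → 0 H
  atom 19 (O): bond orders sum to 2 → 0 H
  atom 22 (O): bond orders sum to 2 → 0 H
  atom 26 (O): bond orders sum to 2 → 0 H
  atom 27 (O): bond orders sum to 2 → 0 H
Lipinski HBD = 2.
Acceptors: N atoms = 0, O atoms = 10 → HBA = 10.

2, 10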